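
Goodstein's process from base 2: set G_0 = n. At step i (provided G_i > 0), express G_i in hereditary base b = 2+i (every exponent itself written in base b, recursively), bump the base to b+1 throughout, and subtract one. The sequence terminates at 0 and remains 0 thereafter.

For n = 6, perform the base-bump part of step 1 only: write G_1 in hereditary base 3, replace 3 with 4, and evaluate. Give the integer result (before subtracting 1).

258

base 2: 6 = 2^2 + 2; at 3: 3^3 + 3 = 30; next = 29
base 3: 29 = 3^3 + 2; at 4: 4^4 + 2 = 258; next = 257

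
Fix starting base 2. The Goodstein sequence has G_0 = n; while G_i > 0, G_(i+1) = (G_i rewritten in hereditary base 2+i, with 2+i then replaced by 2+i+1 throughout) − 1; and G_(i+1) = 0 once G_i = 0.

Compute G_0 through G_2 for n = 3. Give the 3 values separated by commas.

3, 3, 3

G_0=3  [base 2] 2 + 1  →[2↦3]→  3 + 1 = 4  −1 ⇒ G_1=3
G_1=3  [base 3] 3  →[3↦4]→  4 = 4  −1 ⇒ G_2=3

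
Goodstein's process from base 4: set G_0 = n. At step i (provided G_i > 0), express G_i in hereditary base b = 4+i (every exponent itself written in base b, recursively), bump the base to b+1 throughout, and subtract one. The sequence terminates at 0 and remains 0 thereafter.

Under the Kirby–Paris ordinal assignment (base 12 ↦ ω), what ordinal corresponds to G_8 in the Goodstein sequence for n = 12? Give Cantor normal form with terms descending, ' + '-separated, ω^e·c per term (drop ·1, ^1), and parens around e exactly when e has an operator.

(0) 12|_4 = 3·4 ↦ 3·5|_5 = 15 ⇒ 14
(1) 14|_5 = 2·5 + 4 ↦ 2·6 + 4|_6 = 16 ⇒ 15
(2) 15|_6 = 2·6 + 3 ↦ 2·7 + 3|_7 = 17 ⇒ 16
(3) 16|_7 = 2·7 + 2 ↦ 2·8 + 2|_8 = 18 ⇒ 17
(4) 17|_8 = 2·8 + 1 ↦ 2·9 + 1|_9 = 19 ⇒ 18
(5) 18|_9 = 2·9 ↦ 2·10|_10 = 20 ⇒ 19
(6) 19|_10 = 10 + 9 ↦ 11 + 9|_11 = 20 ⇒ 19
(7) 19|_11 = 11 + 8 ↦ 12 + 8|_12 = 20 ⇒ 19
(8) 19|_12 = 12 + 7 ↦ 13 + 7|_13 = 20 ⇒ 19

ω + 7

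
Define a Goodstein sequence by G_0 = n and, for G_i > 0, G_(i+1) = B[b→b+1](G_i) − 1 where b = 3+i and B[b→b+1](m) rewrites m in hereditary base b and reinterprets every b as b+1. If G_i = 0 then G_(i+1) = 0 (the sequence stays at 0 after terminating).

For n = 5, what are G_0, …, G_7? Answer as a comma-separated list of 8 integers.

5, 5, 5, 5, 4, 3, 2, 1

i=0: 5 = 3 + 2 (b=3); 3→4: 4 + 2 = 6; 6−1 = 5
i=1: 5 = 4 + 1 (b=4); 4→5: 5 + 1 = 6; 6−1 = 5
i=2: 5 = 5 (b=5); 5→6: 6 = 6; 6−1 = 5
i=3: 5 = 5 (b=6); 6→7: 5 = 5; 5−1 = 4
i=4: 4 = 4 (b=7); 7→8: 4 = 4; 4−1 = 3
i=5: 3 = 3 (b=8); 8→9: 3 = 3; 3−1 = 2
i=6: 2 = 2 (b=9); 9→10: 2 = 2; 2−1 = 1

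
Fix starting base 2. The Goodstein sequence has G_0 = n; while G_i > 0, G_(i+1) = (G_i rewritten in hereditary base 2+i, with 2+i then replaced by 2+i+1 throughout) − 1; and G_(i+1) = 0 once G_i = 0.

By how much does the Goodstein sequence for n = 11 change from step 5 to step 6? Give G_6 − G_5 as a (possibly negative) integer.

128452926

11 —HB2→ 2^(2 + 1) + 2 + 1 —bump→ 3^(3 + 1) + 3 + 1 = 85 —(−1)→ 84
84 —HB3→ 3^(3 + 1) + 3 —bump→ 4^(4 + 1) + 4 = 1028 —(−1)→ 1027
1027 —HB4→ 4^(4 + 1) + 3 —bump→ 5^(5 + 1) + 3 = 15628 —(−1)→ 15627
15627 —HB5→ 5^(5 + 1) + 2 —bump→ 6^(6 + 1) + 2 = 279938 —(−1)→ 279937
279937 —HB6→ 6^(6 + 1) + 1 —bump→ 7^(7 + 1) + 1 = 5764802 —(−1)→ 5764801
5764801 —HB7→ 7^(7 + 1) —bump→ 8^(8 + 1) = 134217728 —(−1)→ 134217727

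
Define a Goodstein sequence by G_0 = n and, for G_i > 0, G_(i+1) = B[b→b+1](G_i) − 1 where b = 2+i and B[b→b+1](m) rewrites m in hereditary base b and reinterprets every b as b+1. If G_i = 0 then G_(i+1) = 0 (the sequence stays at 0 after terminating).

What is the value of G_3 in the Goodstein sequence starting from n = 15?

18752

(0) 15|_2 = 2^(2 + 1) + 2^2 + 2 + 1 ↦ 3^(3 + 1) + 3^3 + 3 + 1|_3 = 112 ⇒ 111
(1) 111|_3 = 3^(3 + 1) + 3^3 + 3 ↦ 4^(4 + 1) + 4^4 + 4|_4 = 1284 ⇒ 1283
(2) 1283|_4 = 4^(4 + 1) + 4^4 + 3 ↦ 5^(5 + 1) + 5^5 + 3|_5 = 18753 ⇒ 18752
(3) 18752|_5 = 5^(5 + 1) + 5^5 + 2 ↦ 6^(6 + 1) + 6^6 + 2|_6 = 326594 ⇒ 326593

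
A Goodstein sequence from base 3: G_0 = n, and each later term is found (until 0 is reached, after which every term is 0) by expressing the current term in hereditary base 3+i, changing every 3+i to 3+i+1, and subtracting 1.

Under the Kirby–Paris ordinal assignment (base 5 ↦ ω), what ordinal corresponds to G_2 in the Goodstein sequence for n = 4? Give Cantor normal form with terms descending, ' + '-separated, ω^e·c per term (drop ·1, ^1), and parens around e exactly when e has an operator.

4

G_0=4  [base 3] 3 + 1  →[3↦4]→  4 + 1 = 5  −1 ⇒ G_1=4
G_1=4  [base 4] 4  →[4↦5]→  5 = 5  −1 ⇒ G_2=4
G_2=4  [base 5] 4  →[5↦6]→  4 = 4  −1 ⇒ G_3=3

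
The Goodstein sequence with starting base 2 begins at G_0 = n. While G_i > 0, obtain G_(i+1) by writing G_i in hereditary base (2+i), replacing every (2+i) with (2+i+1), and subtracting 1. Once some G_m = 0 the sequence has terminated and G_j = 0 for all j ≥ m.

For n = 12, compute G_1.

(0) 12|_2 = 2^(2 + 1) + 2^2 ↦ 3^(3 + 1) + 3^3|_3 = 108 ⇒ 107
(1) 107|_3 = 3^(3 + 1) + 2·3^2 + 2·3 + 2 ↦ 4^(4 + 1) + 2·4^2 + 2·4 + 2|_4 = 1066 ⇒ 1065

107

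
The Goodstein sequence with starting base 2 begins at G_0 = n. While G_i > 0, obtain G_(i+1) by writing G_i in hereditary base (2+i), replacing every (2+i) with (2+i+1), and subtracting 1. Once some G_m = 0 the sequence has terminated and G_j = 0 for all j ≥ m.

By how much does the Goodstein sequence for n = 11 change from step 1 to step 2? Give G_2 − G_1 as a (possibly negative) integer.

[0] 11 ≡ 2^(2 + 1) + 2 + 1 (base 2). Lift 3: 85. −1: 84.
[1] 84 ≡ 3^(3 + 1) + 3 (base 3). Lift 4: 1028. −1: 1027.

943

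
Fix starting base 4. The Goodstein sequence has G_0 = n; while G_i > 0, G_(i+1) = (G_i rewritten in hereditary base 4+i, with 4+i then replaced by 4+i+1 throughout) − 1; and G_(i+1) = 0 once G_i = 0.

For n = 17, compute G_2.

35

G_0=17  [base 4] 4^2 + 1  →[4↦5]→  5^2 + 1 = 26  −1 ⇒ G_1=25
G_1=25  [base 5] 5^2  →[5↦6]→  6^2 = 36  −1 ⇒ G_2=35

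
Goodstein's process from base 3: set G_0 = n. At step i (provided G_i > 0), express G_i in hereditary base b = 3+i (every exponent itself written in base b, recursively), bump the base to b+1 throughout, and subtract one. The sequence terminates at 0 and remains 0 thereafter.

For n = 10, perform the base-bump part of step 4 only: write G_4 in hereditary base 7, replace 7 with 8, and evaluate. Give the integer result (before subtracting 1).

(0) 10|_3 = 3^2 + 1 ↦ 4^2 + 1|_4 = 17 ⇒ 16
(1) 16|_4 = 4^2 ↦ 5^2|_5 = 25 ⇒ 24
(2) 24|_5 = 4·5 + 4 ↦ 4·6 + 4|_6 = 28 ⇒ 27
(3) 27|_6 = 4·6 + 3 ↦ 4·7 + 3|_7 = 31 ⇒ 30

34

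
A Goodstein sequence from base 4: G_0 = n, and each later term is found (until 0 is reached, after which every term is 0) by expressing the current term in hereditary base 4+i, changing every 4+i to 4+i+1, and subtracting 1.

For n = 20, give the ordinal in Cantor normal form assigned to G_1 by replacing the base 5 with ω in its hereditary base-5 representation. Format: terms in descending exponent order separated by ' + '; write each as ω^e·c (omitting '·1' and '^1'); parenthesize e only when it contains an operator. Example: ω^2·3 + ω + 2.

ω^2 + 4

[0] 20 ≡ 4^2 + 4 (base 4). Lift 5: 30. −1: 29.
[1] 29 ≡ 5^2 + 4 (base 5). Lift 6: 40. −1: 39.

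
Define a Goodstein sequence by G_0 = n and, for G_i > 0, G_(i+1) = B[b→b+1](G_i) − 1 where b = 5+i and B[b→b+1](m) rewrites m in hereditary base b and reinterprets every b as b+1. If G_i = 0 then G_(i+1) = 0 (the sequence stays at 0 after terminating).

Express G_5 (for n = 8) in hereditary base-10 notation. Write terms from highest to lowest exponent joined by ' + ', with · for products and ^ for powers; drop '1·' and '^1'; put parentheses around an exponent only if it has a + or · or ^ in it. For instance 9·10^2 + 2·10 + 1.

8 —HB5→ 5 + 3 —bump→ 6 + 3 = 9 —(−1)→ 8
8 —HB6→ 6 + 2 —bump→ 7 + 2 = 9 —(−1)→ 8
8 —HB7→ 7 + 1 —bump→ 8 + 1 = 9 —(−1)→ 8
8 —HB8→ 8 —bump→ 9 = 9 —(−1)→ 8
8 —HB9→ 8 —bump→ 8 = 8 —(−1)→ 7
7 —HB10→ 7 —bump→ 7 = 7 —(−1)→ 6

7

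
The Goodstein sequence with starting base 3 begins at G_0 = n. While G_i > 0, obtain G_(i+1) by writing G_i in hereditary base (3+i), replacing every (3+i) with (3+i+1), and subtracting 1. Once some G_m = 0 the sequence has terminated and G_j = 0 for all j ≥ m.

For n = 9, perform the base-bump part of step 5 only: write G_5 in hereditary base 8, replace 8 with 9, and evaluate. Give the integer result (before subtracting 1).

25

G_0=9  [base 3] 3^2  →[3↦4]→  4^2 = 16  −1 ⇒ G_1=15
G_1=15  [base 4] 3·4 + 3  →[4↦5]→  3·5 + 3 = 18  −1 ⇒ G_2=17
G_2=17  [base 5] 3·5 + 2  →[5↦6]→  3·6 + 2 = 20  −1 ⇒ G_3=19
G_3=19  [base 6] 3·6 + 1  →[6↦7]→  3·7 + 1 = 22  −1 ⇒ G_4=21
G_4=21  [base 7] 3·7  →[7↦8]→  3·8 = 24  −1 ⇒ G_5=23
G_5=23  [base 8] 2·8 + 7  →[8↦9]→  2·9 + 7 = 25  −1 ⇒ G_6=24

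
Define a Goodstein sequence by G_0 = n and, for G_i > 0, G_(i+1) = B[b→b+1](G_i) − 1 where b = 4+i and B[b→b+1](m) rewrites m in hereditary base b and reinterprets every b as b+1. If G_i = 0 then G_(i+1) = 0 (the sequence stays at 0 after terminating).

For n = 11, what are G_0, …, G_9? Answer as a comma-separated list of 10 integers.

G_0 = 11. HB_4(11) = 2·4 + 3. Bump = 13. G_1 = 12.
G_1 = 12. HB_5(12) = 2·5 + 2. Bump = 14. G_2 = 13.
G_2 = 13. HB_6(13) = 2·6 + 1. Bump = 15. G_3 = 14.
G_3 = 14. HB_7(14) = 2·7. Bump = 16. G_4 = 15.
G_4 = 15. HB_8(15) = 8 + 7. Bump = 16. G_5 = 15.
G_5 = 15. HB_9(15) = 9 + 6. Bump = 16. G_6 = 15.
G_6 = 15. HB_10(15) = 10 + 5. Bump = 16. G_7 = 15.
G_7 = 15. HB_11(15) = 11 + 4. Bump = 16. G_8 = 15.
G_8 = 15. HB_12(15) = 12 + 3. Bump = 16. G_9 = 15.

11, 12, 13, 14, 15, 15, 15, 15, 15, 15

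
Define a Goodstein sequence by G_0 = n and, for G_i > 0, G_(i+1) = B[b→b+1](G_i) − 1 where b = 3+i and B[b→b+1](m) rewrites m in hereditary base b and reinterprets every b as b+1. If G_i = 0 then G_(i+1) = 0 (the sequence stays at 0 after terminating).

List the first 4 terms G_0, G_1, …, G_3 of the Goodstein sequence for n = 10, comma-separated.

10, 16, 24, 27

10 —HB3→ 3^2 + 1 —bump→ 4^2 + 1 = 17 —(−1)→ 16
16 —HB4→ 4^2 —bump→ 5^2 = 25 —(−1)→ 24
24 —HB5→ 4·5 + 4 —bump→ 4·6 + 4 = 28 —(−1)→ 27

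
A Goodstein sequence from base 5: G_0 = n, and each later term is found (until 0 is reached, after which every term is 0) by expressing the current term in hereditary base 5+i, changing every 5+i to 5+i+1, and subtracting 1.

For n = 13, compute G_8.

G_0=13  [base 5] 2·5 + 3  →[5↦6]→  2·6 + 3 = 15  −1 ⇒ G_1=14
G_1=14  [base 6] 2·6 + 2  →[6↦7]→  2·7 + 2 = 16  −1 ⇒ G_2=15
G_2=15  [base 7] 2·7 + 1  →[7↦8]→  2·8 + 1 = 17  −1 ⇒ G_3=16
G_3=16  [base 8] 2·8  →[8↦9]→  2·9 = 18  −1 ⇒ G_4=17
G_4=17  [base 9] 9 + 8  →[9↦10]→  10 + 8 = 18  −1 ⇒ G_5=17
G_5=17  [base 10] 10 + 7  →[10↦11]→  11 + 7 = 18  −1 ⇒ G_6=17
G_6=17  [base 11] 11 + 6  →[11↦12]→  12 + 6 = 18  −1 ⇒ G_7=17
G_7=17  [base 12] 12 + 5  →[12↦13]→  13 + 5 = 18  −1 ⇒ G_8=17

17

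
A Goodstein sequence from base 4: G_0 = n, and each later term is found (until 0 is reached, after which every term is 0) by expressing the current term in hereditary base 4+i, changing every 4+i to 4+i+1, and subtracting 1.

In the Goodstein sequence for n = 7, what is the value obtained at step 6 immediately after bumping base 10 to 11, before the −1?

step 0: 7 = 4 + 3; sub 5 for 4: 5 + 3; = 8; G_1 = 8−1 = 7
step 1: 7 = 5 + 2; sub 6 for 5: 6 + 2; = 8; G_2 = 8−1 = 7
step 2: 7 = 6 + 1; sub 7 for 6: 7 + 1; = 8; G_3 = 8−1 = 7
step 3: 7 = 7; sub 8 for 7: 8; = 8; G_4 = 8−1 = 7
step 4: 7 = 7; sub 9 for 8: 7; = 7; G_5 = 7−1 = 6
step 5: 6 = 6; sub 10 for 9: 6; = 6; G_6 = 6−1 = 5
step 6: 5 = 5; sub 11 for 10: 5; = 5; G_7 = 5−1 = 4

5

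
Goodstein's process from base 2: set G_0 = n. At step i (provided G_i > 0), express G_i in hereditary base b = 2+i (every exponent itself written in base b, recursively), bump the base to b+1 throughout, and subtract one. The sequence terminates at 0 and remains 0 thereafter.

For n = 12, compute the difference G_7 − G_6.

(0) 12|_2 = 2^(2 + 1) + 2^2 ↦ 3^(3 + 1) + 3^3|_3 = 108 ⇒ 107
(1) 107|_3 = 3^(3 + 1) + 2·3^2 + 2·3 + 2 ↦ 4^(4 + 1) + 2·4^2 + 2·4 + 2|_4 = 1066 ⇒ 1065
(2) 1065|_4 = 4^(4 + 1) + 2·4^2 + 2·4 + 1 ↦ 5^(5 + 1) + 2·5^2 + 2·5 + 1|_5 = 15686 ⇒ 15685
(3) 15685|_5 = 5^(5 + 1) + 2·5^2 + 2·5 ↦ 6^(6 + 1) + 2·6^2 + 2·6|_6 = 280020 ⇒ 280019
(4) 280019|_6 = 6^(6 + 1) + 2·6^2 + 6 + 5 ↦ 7^(7 + 1) + 2·7^2 + 7 + 5|_7 = 5764911 ⇒ 5764910
(5) 5764910|_7 = 7^(7 + 1) + 2·7^2 + 7 + 4 ↦ 8^(8 + 1) + 2·8^2 + 8 + 4|_8 = 134217868 ⇒ 134217867
(6) 134217867|_8 = 8^(8 + 1) + 2·8^2 + 8 + 3 ↦ 9^(9 + 1) + 2·9^2 + 9 + 3|_9 = 3486784575 ⇒ 3486784574

3352566707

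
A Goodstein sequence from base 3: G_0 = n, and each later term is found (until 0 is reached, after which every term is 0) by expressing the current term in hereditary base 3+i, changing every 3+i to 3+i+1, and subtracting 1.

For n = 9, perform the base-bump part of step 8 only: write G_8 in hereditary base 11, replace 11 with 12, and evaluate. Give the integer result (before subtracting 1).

28

step 0: 9 = 3^2; sub 4 for 3: 4^2; = 16; G_1 = 16−1 = 15
step 1: 15 = 3·4 + 3; sub 5 for 4: 3·5 + 3; = 18; G_2 = 18−1 = 17
step 2: 17 = 3·5 + 2; sub 6 for 5: 3·6 + 2; = 20; G_3 = 20−1 = 19
step 3: 19 = 3·6 + 1; sub 7 for 6: 3·7 + 1; = 22; G_4 = 22−1 = 21
step 4: 21 = 3·7; sub 8 for 7: 3·8; = 24; G_5 = 24−1 = 23
step 5: 23 = 2·8 + 7; sub 9 for 8: 2·9 + 7; = 25; G_6 = 25−1 = 24
step 6: 24 = 2·9 + 6; sub 10 for 9: 2·10 + 6; = 26; G_7 = 26−1 = 25
step 7: 25 = 2·10 + 5; sub 11 for 10: 2·11 + 5; = 27; G_8 = 27−1 = 26
step 8: 26 = 2·11 + 4; sub 12 for 11: 2·12 + 4; = 28; G_9 = 28−1 = 27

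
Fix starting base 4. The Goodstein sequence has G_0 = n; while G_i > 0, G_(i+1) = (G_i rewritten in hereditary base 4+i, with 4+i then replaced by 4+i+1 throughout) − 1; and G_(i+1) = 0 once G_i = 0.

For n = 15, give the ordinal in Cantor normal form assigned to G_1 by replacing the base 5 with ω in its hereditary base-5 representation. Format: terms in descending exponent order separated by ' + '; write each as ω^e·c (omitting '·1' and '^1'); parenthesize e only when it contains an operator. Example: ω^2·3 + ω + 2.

ω·3 + 2

G_0 = 15. HB_4(15) = 3·4 + 3. Bump = 18. G_1 = 17.
G_1 = 17. HB_5(17) = 3·5 + 2. Bump = 20. G_2 = 19.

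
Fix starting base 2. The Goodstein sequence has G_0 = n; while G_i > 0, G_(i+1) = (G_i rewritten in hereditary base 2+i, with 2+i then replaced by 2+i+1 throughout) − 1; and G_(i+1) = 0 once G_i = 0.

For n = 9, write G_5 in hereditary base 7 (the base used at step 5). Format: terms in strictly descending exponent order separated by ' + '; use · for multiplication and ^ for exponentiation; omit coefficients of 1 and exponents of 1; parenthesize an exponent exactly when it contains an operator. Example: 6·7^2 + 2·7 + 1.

3·7^7 + 3·7^3 + 3·7^2 + 3·7

(0) 9|_2 = 2^(2 + 1) + 1 ↦ 3^(3 + 1) + 1|_3 = 82 ⇒ 81
(1) 81|_3 = 3^(3 + 1) ↦ 4^(4 + 1)|_4 = 1024 ⇒ 1023
(2) 1023|_4 = 3·4^4 + 3·4^3 + 3·4^2 + 3·4 + 3 ↦ 3·5^5 + 3·5^3 + 3·5^2 + 3·5 + 3|_5 = 9843 ⇒ 9842
(3) 9842|_5 = 3·5^5 + 3·5^3 + 3·5^2 + 3·5 + 2 ↦ 3·6^6 + 3·6^3 + 3·6^2 + 3·6 + 2|_6 = 140744 ⇒ 140743
(4) 140743|_6 = 3·6^6 + 3·6^3 + 3·6^2 + 3·6 + 1 ↦ 3·7^7 + 3·7^3 + 3·7^2 + 3·7 + 1|_7 = 2471827 ⇒ 2471826
(5) 2471826|_7 = 3·7^7 + 3·7^3 + 3·7^2 + 3·7 ↦ 3·8^8 + 3·8^3 + 3·8^2 + 3·8|_8 = 50333400 ⇒ 50333399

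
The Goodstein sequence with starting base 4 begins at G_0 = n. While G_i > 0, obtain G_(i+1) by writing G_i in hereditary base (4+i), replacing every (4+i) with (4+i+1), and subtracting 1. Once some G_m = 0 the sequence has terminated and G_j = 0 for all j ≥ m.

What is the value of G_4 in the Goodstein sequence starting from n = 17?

step 0: 17 = 4^2 + 1; sub 5 for 4: 5^2 + 1; = 26; G_1 = 26−1 = 25
step 1: 25 = 5^2; sub 6 for 5: 6^2; = 36; G_2 = 36−1 = 35
step 2: 35 = 5·6 + 5; sub 7 for 6: 5·7 + 5; = 40; G_3 = 40−1 = 39
step 3: 39 = 5·7 + 4; sub 8 for 7: 5·8 + 4; = 44; G_4 = 44−1 = 43

43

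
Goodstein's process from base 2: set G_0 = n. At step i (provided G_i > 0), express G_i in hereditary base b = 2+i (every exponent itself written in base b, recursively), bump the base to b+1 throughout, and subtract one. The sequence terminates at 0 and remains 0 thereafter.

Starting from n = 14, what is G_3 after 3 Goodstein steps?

base 2: 14 = 2^(2 + 1) + 2^2 + 2; at 3: 3^(3 + 1) + 3^3 + 3 = 111; next = 110
base 3: 110 = 3^(3 + 1) + 3^3 + 2; at 4: 4^(4 + 1) + 4^4 + 2 = 1282; next = 1281
base 4: 1281 = 4^(4 + 1) + 4^4 + 1; at 5: 5^(5 + 1) + 5^5 + 1 = 18751; next = 18750
base 5: 18750 = 5^(5 + 1) + 5^5; at 6: 6^(6 + 1) + 6^6 = 326592; next = 326591

18750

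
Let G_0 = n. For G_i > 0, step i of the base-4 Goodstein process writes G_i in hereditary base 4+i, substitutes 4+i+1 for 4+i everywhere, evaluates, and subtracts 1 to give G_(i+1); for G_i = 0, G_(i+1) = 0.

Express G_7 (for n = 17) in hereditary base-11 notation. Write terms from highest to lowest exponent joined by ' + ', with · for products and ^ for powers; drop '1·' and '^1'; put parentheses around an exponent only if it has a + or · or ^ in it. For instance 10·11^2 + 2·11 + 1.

17 —HB4→ 4^2 + 1 —bump→ 5^2 + 1 = 26 —(−1)→ 25
25 —HB5→ 5^2 —bump→ 6^2 = 36 —(−1)→ 35
35 —HB6→ 5·6 + 5 —bump→ 5·7 + 5 = 40 —(−1)→ 39
39 —HB7→ 5·7 + 4 —bump→ 5·8 + 4 = 44 —(−1)→ 43
43 —HB8→ 5·8 + 3 —bump→ 5·9 + 3 = 48 —(−1)→ 47
47 —HB9→ 5·9 + 2 —bump→ 5·10 + 2 = 52 —(−1)→ 51
51 —HB10→ 5·10 + 1 —bump→ 5·11 + 1 = 56 —(−1)→ 55
55 —HB11→ 5·11 —bump→ 5·12 = 60 —(−1)→ 59

5·11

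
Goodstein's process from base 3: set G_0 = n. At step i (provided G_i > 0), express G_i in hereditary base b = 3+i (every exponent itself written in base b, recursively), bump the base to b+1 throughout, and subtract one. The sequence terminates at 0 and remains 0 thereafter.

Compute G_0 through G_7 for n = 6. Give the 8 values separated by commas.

[0] 6 ≡ 2·3 (base 3). Lift 4: 8. −1: 7.
[1] 7 ≡ 4 + 3 (base 4). Lift 5: 8. −1: 7.
[2] 7 ≡ 5 + 2 (base 5). Lift 6: 8. −1: 7.
[3] 7 ≡ 6 + 1 (base 6). Lift 7: 8. −1: 7.
[4] 7 ≡ 7 (base 7). Lift 8: 8. −1: 7.
[5] 7 ≡ 7 (base 8). Lift 9: 7. −1: 6.
[6] 6 ≡ 6 (base 9). Lift 10: 6. −1: 5.

6, 7, 7, 7, 7, 7, 6, 5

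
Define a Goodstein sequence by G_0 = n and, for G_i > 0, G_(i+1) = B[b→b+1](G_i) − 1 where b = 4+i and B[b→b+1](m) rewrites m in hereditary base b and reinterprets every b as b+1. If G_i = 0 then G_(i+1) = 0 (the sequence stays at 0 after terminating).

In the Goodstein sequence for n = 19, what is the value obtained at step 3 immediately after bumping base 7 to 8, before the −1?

64

base 4: 19 = 4^2 + 3; at 5: 5^2 + 3 = 28; next = 27
base 5: 27 = 5^2 + 2; at 6: 6^2 + 2 = 38; next = 37
base 6: 37 = 6^2 + 1; at 7: 7^2 + 1 = 50; next = 49
base 7: 49 = 7^2; at 8: 8^2 = 64; next = 63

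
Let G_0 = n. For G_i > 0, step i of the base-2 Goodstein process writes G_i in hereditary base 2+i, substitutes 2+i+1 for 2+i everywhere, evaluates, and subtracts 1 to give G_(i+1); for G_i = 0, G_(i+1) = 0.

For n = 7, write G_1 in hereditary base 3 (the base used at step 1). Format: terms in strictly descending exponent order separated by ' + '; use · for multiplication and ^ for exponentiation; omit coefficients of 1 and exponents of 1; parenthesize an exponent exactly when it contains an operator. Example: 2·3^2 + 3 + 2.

3^3 + 3

7 —HB2→ 2^2 + 2 + 1 —bump→ 3^3 + 3 + 1 = 31 —(−1)→ 30
30 —HB3→ 3^3 + 3 —bump→ 4^4 + 4 = 260 —(−1)→ 259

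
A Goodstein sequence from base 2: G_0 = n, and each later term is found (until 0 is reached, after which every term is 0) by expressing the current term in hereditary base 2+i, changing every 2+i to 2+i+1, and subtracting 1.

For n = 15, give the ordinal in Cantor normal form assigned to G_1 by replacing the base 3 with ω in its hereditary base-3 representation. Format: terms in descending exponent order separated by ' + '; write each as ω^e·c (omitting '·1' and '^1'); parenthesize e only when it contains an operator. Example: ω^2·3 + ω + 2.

ω^(ω + 1) + ω^ω + ω

step 0: 15 = 2^(2 + 1) + 2^2 + 2 + 1; sub 3 for 2: 3^(3 + 1) + 3^3 + 3 + 1; = 112; G_1 = 112−1 = 111
step 1: 111 = 3^(3 + 1) + 3^3 + 3; sub 4 for 3: 4^(4 + 1) + 4^4 + 4; = 1284; G_2 = 1284−1 = 1283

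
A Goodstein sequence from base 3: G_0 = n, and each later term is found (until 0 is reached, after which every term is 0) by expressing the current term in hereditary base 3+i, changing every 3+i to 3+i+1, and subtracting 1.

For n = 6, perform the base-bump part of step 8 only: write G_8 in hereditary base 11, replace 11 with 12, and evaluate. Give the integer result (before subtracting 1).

i=0: 6 = 2·3 (b=3); 3→4: 2·4 = 8; 8−1 = 7
i=1: 7 = 4 + 3 (b=4); 4→5: 5 + 3 = 8; 8−1 = 7
i=2: 7 = 5 + 2 (b=5); 5→6: 6 + 2 = 8; 8−1 = 7
i=3: 7 = 6 + 1 (b=6); 6→7: 7 + 1 = 8; 8−1 = 7
i=4: 7 = 7 (b=7); 7→8: 8 = 8; 8−1 = 7
i=5: 7 = 7 (b=8); 8→9: 7 = 7; 7−1 = 6
i=6: 6 = 6 (b=9); 9→10: 6 = 6; 6−1 = 5
i=7: 5 = 5 (b=10); 10→11: 5 = 5; 5−1 = 4
i=8: 4 = 4 (b=11); 11→12: 4 = 4; 4−1 = 3

4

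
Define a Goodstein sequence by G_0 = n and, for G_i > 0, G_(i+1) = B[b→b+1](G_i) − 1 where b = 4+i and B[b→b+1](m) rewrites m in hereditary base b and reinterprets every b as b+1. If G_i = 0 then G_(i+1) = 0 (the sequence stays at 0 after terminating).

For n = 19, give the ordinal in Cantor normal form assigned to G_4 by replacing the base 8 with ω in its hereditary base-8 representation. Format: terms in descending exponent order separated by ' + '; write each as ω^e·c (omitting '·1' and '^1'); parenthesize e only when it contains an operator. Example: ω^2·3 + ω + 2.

ω·7 + 7

(0) 19|_4 = 4^2 + 3 ↦ 5^2 + 3|_5 = 28 ⇒ 27
(1) 27|_5 = 5^2 + 2 ↦ 6^2 + 2|_6 = 38 ⇒ 37
(2) 37|_6 = 6^2 + 1 ↦ 7^2 + 1|_7 = 50 ⇒ 49
(3) 49|_7 = 7^2 ↦ 8^2|_8 = 64 ⇒ 63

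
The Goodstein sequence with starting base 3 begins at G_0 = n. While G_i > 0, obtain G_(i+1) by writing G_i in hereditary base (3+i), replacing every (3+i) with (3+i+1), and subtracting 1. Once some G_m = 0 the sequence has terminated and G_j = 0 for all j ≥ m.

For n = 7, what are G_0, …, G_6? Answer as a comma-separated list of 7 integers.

G_0=7  [base 3] 2·3 + 1  →[3↦4]→  2·4 + 1 = 9  −1 ⇒ G_1=8
G_1=8  [base 4] 2·4  →[4↦5]→  2·5 = 10  −1 ⇒ G_2=9
G_2=9  [base 5] 5 + 4  →[5↦6]→  6 + 4 = 10  −1 ⇒ G_3=9
G_3=9  [base 6] 6 + 3  →[6↦7]→  7 + 3 = 10  −1 ⇒ G_4=9
G_4=9  [base 7] 7 + 2  →[7↦8]→  8 + 2 = 10  −1 ⇒ G_5=9
G_5=9  [base 8] 8 + 1  →[8↦9]→  9 + 1 = 10  −1 ⇒ G_6=9

7, 8, 9, 9, 9, 9, 9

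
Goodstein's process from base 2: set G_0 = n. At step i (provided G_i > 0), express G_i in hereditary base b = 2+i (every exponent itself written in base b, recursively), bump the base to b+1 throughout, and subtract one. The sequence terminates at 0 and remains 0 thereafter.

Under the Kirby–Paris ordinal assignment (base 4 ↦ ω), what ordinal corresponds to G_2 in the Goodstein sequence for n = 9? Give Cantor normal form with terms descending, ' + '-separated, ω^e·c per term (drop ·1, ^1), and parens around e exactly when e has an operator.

(0) 9|_2 = 2^(2 + 1) + 1 ↦ 3^(3 + 1) + 1|_3 = 82 ⇒ 81
(1) 81|_3 = 3^(3 + 1) ↦ 4^(4 + 1)|_4 = 1024 ⇒ 1023
(2) 1023|_4 = 3·4^4 + 3·4^3 + 3·4^2 + 3·4 + 3 ↦ 3·5^5 + 3·5^3 + 3·5^2 + 3·5 + 3|_5 = 9843 ⇒ 9842

ω^ω·3 + ω^3·3 + ω^2·3 + ω·3 + 3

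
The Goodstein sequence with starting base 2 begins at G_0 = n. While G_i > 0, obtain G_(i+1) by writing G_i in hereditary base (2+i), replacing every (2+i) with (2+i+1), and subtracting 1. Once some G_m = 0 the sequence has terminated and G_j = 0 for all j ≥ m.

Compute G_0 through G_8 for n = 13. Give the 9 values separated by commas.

G_0=13  [base 2] 2^(2 + 1) + 2^2 + 1  →[2↦3]→  3^(3 + 1) + 3^3 + 1 = 109  −1 ⇒ G_1=108
G_1=108  [base 3] 3^(3 + 1) + 3^3  →[3↦4]→  4^(4 + 1) + 4^4 = 1280  −1 ⇒ G_2=1279
G_2=1279  [base 4] 4^(4 + 1) + 3·4^3 + 3·4^2 + 3·4 + 3  →[4↦5]→  5^(5 + 1) + 3·5^3 + 3·5^2 + 3·5 + 3 = 16093  −1 ⇒ G_3=16092
G_3=16092  [base 5] 5^(5 + 1) + 3·5^3 + 3·5^2 + 3·5 + 2  →[5↦6]→  6^(6 + 1) + 3·6^3 + 3·6^2 + 3·6 + 2 = 280712  −1 ⇒ G_4=280711
G_4=280711  [base 6] 6^(6 + 1) + 3·6^3 + 3·6^2 + 3·6 + 1  →[6↦7]→  7^(7 + 1) + 3·7^3 + 3·7^2 + 3·7 + 1 = 5765999  −1 ⇒ G_5=5765998
G_5=5765998  [base 7] 7^(7 + 1) + 3·7^3 + 3·7^2 + 3·7  →[7↦8]→  8^(8 + 1) + 3·8^3 + 3·8^2 + 3·8 = 134219480  −1 ⇒ G_6=134219479
G_6=134219479  [base 8] 8^(8 + 1) + 3·8^3 + 3·8^2 + 2·8 + 7  →[8↦9]→  9^(9 + 1) + 3·9^3 + 3·9^2 + 2·9 + 7 = 3486786856  −1 ⇒ G_7=3486786855
G_7=3486786855  [base 9] 9^(9 + 1) + 3·9^3 + 3·9^2 + 2·9 + 6  →[9↦10]→  10^(10 + 1) + 3·10^3 + 3·10^2 + 2·10 + 6 = 100000003326  −1 ⇒ G_8=100000003325

13, 108, 1279, 16092, 280711, 5765998, 134219479, 3486786855, 100000003325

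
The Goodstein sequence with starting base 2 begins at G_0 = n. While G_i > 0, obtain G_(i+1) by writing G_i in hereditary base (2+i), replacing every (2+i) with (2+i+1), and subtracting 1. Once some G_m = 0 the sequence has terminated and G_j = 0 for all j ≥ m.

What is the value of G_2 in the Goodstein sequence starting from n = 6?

257

base 2: 6 = 2^2 + 2; at 3: 3^3 + 3 = 30; next = 29
base 3: 29 = 3^3 + 2; at 4: 4^4 + 2 = 258; next = 257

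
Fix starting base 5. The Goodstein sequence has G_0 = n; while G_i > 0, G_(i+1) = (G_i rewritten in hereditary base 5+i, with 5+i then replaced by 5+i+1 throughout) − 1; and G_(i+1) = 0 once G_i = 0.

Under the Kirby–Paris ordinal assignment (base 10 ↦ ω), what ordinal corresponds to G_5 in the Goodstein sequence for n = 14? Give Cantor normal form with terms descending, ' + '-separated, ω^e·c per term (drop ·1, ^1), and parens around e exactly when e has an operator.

(0) 14|_5 = 2·5 + 4 ↦ 2·6 + 4|_6 = 16 ⇒ 15
(1) 15|_6 = 2·6 + 3 ↦ 2·7 + 3|_7 = 17 ⇒ 16
(2) 16|_7 = 2·7 + 2 ↦ 2·8 + 2|_8 = 18 ⇒ 17
(3) 17|_8 = 2·8 + 1 ↦ 2·9 + 1|_9 = 19 ⇒ 18
(4) 18|_9 = 2·9 ↦ 2·10|_10 = 20 ⇒ 19

ω + 9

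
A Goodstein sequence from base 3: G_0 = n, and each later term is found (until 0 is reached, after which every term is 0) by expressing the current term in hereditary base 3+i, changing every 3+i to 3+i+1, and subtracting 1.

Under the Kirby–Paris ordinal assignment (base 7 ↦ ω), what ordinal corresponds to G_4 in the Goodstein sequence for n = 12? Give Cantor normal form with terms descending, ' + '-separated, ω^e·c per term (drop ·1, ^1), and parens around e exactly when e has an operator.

ω^2

12 —HB3→ 3^2 + 3 —bump→ 4^2 + 4 = 20 —(−1)→ 19
19 —HB4→ 4^2 + 3 —bump→ 5^2 + 3 = 28 —(−1)→ 27
27 —HB5→ 5^2 + 2 —bump→ 6^2 + 2 = 38 —(−1)→ 37
37 —HB6→ 6^2 + 1 —bump→ 7^2 + 1 = 50 —(−1)→ 49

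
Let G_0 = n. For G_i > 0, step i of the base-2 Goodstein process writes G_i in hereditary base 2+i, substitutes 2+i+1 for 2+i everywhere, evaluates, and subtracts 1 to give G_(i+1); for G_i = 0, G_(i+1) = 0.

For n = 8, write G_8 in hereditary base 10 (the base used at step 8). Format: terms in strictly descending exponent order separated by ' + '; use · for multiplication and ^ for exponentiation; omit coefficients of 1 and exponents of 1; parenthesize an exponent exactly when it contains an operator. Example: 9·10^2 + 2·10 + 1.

base 2: 8 = 2^(2 + 1); at 3: 3^(3 + 1) = 81; next = 80
base 3: 80 = 2·3^3 + 2·3^2 + 2·3 + 2; at 4: 2·4^4 + 2·4^2 + 2·4 + 2 = 554; next = 553
base 4: 553 = 2·4^4 + 2·4^2 + 2·4 + 1; at 5: 2·5^5 + 2·5^2 + 2·5 + 1 = 6311; next = 6310
base 5: 6310 = 2·5^5 + 2·5^2 + 2·5; at 6: 2·6^6 + 2·6^2 + 2·6 = 93396; next = 93395
base 6: 93395 = 2·6^6 + 2·6^2 + 6 + 5; at 7: 2·7^7 + 2·7^2 + 7 + 5 = 1647196; next = 1647195
base 7: 1647195 = 2·7^7 + 2·7^2 + 7 + 4; at 8: 2·8^8 + 2·8^2 + 8 + 4 = 33554572; next = 33554571
base 8: 33554571 = 2·8^8 + 2·8^2 + 8 + 3; at 9: 2·9^9 + 2·9^2 + 9 + 3 = 774841152; next = 774841151
base 9: 774841151 = 2·9^9 + 2·9^2 + 9 + 2; at 10: 2·10^10 + 2·10^2 + 10 + 2 = 20000000212; next = 20000000211

2·10^10 + 2·10^2 + 10 + 1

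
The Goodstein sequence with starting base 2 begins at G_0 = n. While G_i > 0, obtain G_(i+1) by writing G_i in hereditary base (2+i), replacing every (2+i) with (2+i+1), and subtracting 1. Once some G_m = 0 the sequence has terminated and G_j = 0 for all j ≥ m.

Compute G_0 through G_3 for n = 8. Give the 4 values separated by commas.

8, 80, 553, 6310

base 2: 8 = 2^(2 + 1); at 3: 3^(3 + 1) = 81; next = 80
base 3: 80 = 2·3^3 + 2·3^2 + 2·3 + 2; at 4: 2·4^4 + 2·4^2 + 2·4 + 2 = 554; next = 553
base 4: 553 = 2·4^4 + 2·4^2 + 2·4 + 1; at 5: 2·5^5 + 2·5^2 + 2·5 + 1 = 6311; next = 6310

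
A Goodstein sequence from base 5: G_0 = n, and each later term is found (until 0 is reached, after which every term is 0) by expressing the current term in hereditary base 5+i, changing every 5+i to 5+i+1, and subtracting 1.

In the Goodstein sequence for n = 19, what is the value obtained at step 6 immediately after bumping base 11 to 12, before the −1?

19 —HB5→ 3·5 + 4 —bump→ 3·6 + 4 = 22 —(−1)→ 21
21 —HB6→ 3·6 + 3 —bump→ 3·7 + 3 = 24 —(−1)→ 23
23 —HB7→ 3·7 + 2 —bump→ 3·8 + 2 = 26 —(−1)→ 25
25 —HB8→ 3·8 + 1 —bump→ 3·9 + 1 = 28 —(−1)→ 27
27 —HB9→ 3·9 —bump→ 3·10 = 30 —(−1)→ 29
29 —HB10→ 2·10 + 9 —bump→ 2·11 + 9 = 31 —(−1)→ 30

32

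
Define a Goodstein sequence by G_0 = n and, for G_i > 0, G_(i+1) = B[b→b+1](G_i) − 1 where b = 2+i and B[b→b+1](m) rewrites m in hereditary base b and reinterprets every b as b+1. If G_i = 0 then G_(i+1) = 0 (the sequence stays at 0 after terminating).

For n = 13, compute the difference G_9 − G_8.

3038428377778

[0] 13 ≡ 2^(2 + 1) + 2^2 + 1 (base 2). Lift 3: 109. −1: 108.
[1] 108 ≡ 3^(3 + 1) + 3^3 (base 3). Lift 4: 1280. −1: 1279.
[2] 1279 ≡ 4^(4 + 1) + 3·4^3 + 3·4^2 + 3·4 + 3 (base 4). Lift 5: 16093. −1: 16092.
[3] 16092 ≡ 5^(5 + 1) + 3·5^3 + 3·5^2 + 3·5 + 2 (base 5). Lift 6: 280712. −1: 280711.
[4] 280711 ≡ 6^(6 + 1) + 3·6^3 + 3·6^2 + 3·6 + 1 (base 6). Lift 7: 5765999. −1: 5765998.
[5] 5765998 ≡ 7^(7 + 1) + 3·7^3 + 3·7^2 + 3·7 (base 7). Lift 8: 134219480. −1: 134219479.
[6] 134219479 ≡ 8^(8 + 1) + 3·8^3 + 3·8^2 + 2·8 + 7 (base 8). Lift 9: 3486786856. −1: 3486786855.
[7] 3486786855 ≡ 9^(9 + 1) + 3·9^3 + 3·9^2 + 2·9 + 6 (base 9). Lift 10: 100000003326. −1: 100000003325.
[8] 100000003325 ≡ 10^(10 + 1) + 3·10^3 + 3·10^2 + 2·10 + 5 (base 10). Lift 11: 3138428381104. −1: 3138428381103.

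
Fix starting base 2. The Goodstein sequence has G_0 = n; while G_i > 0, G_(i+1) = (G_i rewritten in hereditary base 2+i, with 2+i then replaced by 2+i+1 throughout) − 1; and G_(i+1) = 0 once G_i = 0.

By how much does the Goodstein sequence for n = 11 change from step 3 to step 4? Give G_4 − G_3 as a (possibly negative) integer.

264310

(0) 11|_2 = 2^(2 + 1) + 2 + 1 ↦ 3^(3 + 1) + 3 + 1|_3 = 85 ⇒ 84
(1) 84|_3 = 3^(3 + 1) + 3 ↦ 4^(4 + 1) + 4|_4 = 1028 ⇒ 1027
(2) 1027|_4 = 4^(4 + 1) + 3 ↦ 5^(5 + 1) + 3|_5 = 15628 ⇒ 15627
(3) 15627|_5 = 5^(5 + 1) + 2 ↦ 6^(6 + 1) + 2|_6 = 279938 ⇒ 279937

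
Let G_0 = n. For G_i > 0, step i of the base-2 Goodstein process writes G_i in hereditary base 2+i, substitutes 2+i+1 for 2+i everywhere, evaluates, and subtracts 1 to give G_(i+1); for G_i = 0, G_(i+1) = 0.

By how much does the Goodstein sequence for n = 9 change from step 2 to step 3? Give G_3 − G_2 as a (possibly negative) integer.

G_0=9  [base 2] 2^(2 + 1) + 1  →[2↦3]→  3^(3 + 1) + 1 = 82  −1 ⇒ G_1=81
G_1=81  [base 3] 3^(3 + 1)  →[3↦4]→  4^(4 + 1) = 1024  −1 ⇒ G_2=1023
G_2=1023  [base 4] 3·4^4 + 3·4^3 + 3·4^2 + 3·4 + 3  →[4↦5]→  3·5^5 + 3·5^3 + 3·5^2 + 3·5 + 3 = 9843  −1 ⇒ G_3=9842

8819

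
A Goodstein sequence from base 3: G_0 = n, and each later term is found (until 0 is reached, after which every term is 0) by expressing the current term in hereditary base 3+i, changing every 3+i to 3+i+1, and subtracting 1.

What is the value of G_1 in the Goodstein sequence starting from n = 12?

G_0 = 12. HB_3(12) = 3^2 + 3. Bump = 20. G_1 = 19.
G_1 = 19. HB_4(19) = 4^2 + 3. Bump = 28. G_2 = 27.

19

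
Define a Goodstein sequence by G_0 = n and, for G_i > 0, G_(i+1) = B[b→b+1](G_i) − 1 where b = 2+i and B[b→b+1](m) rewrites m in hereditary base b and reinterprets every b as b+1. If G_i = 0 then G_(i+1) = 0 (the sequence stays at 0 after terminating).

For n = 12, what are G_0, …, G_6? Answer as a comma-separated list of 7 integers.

(0) 12|_2 = 2^(2 + 1) + 2^2 ↦ 3^(3 + 1) + 3^3|_3 = 108 ⇒ 107
(1) 107|_3 = 3^(3 + 1) + 2·3^2 + 2·3 + 2 ↦ 4^(4 + 1) + 2·4^2 + 2·4 + 2|_4 = 1066 ⇒ 1065
(2) 1065|_4 = 4^(4 + 1) + 2·4^2 + 2·4 + 1 ↦ 5^(5 + 1) + 2·5^2 + 2·5 + 1|_5 = 15686 ⇒ 15685
(3) 15685|_5 = 5^(5 + 1) + 2·5^2 + 2·5 ↦ 6^(6 + 1) + 2·6^2 + 2·6|_6 = 280020 ⇒ 280019
(4) 280019|_6 = 6^(6 + 1) + 2·6^2 + 6 + 5 ↦ 7^(7 + 1) + 2·7^2 + 7 + 5|_7 = 5764911 ⇒ 5764910
(5) 5764910|_7 = 7^(7 + 1) + 2·7^2 + 7 + 4 ↦ 8^(8 + 1) + 2·8^2 + 8 + 4|_8 = 134217868 ⇒ 134217867

12, 107, 1065, 15685, 280019, 5764910, 134217867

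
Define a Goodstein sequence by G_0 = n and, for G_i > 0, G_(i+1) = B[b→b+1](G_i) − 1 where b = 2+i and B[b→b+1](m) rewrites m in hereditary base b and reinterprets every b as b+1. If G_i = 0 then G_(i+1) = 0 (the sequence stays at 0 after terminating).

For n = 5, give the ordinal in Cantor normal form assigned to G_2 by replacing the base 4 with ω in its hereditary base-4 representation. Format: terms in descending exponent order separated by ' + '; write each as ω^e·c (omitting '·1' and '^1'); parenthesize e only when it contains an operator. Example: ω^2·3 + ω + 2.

(0) 5|_2 = 2^2 + 1 ↦ 3^3 + 1|_3 = 28 ⇒ 27
(1) 27|_3 = 3^3 ↦ 4^4|_4 = 256 ⇒ 255

ω^3·3 + ω^2·3 + ω·3 + 3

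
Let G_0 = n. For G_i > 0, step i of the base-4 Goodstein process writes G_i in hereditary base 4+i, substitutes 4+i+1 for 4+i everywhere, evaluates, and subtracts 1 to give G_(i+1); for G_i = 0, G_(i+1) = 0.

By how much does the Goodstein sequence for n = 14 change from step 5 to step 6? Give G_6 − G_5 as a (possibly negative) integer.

1

[0] 14 ≡ 3·4 + 2 (base 4). Lift 5: 17. −1: 16.
[1] 16 ≡ 3·5 + 1 (base 5). Lift 6: 19. −1: 18.
[2] 18 ≡ 3·6 (base 6). Lift 7: 21. −1: 20.
[3] 20 ≡ 2·7 + 6 (base 7). Lift 8: 22. −1: 21.
[4] 21 ≡ 2·8 + 5 (base 8). Lift 9: 23. −1: 22.
[5] 22 ≡ 2·9 + 4 (base 9). Lift 10: 24. −1: 23.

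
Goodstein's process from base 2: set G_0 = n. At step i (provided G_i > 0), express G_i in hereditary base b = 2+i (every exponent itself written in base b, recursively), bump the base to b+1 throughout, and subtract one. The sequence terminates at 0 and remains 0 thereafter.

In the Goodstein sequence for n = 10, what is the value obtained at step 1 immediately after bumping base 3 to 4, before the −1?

G_0=10  [base 2] 2^(2 + 1) + 2  →[2↦3]→  3^(3 + 1) + 3 = 84  −1 ⇒ G_1=83
G_1=83  [base 3] 3^(3 + 1) + 2  →[3↦4]→  4^(4 + 1) + 2 = 1026  −1 ⇒ G_2=1025

1026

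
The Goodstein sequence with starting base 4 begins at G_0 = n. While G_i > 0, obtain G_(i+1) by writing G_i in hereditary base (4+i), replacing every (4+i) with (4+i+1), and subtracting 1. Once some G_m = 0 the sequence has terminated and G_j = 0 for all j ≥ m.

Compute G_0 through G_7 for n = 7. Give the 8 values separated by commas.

G_0 = 7. HB_4(7) = 4 + 3. Bump = 8. G_1 = 7.
G_1 = 7. HB_5(7) = 5 + 2. Bump = 8. G_2 = 7.
G_2 = 7. HB_6(7) = 6 + 1. Bump = 8. G_3 = 7.
G_3 = 7. HB_7(7) = 7. Bump = 8. G_4 = 7.
G_4 = 7. HB_8(7) = 7. Bump = 7. G_5 = 6.
G_5 = 6. HB_9(6) = 6. Bump = 6. G_6 = 5.
G_6 = 5. HB_10(5) = 5. Bump = 5. G_7 = 4.

7, 7, 7, 7, 7, 6, 5, 4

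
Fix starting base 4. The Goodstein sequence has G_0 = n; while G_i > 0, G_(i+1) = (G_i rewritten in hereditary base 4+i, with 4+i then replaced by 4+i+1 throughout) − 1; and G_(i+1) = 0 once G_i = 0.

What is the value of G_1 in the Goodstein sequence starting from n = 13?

15

i=0: 13 = 3·4 + 1 (b=4); 4→5: 3·5 + 1 = 16; 16−1 = 15
i=1: 15 = 3·5 (b=5); 5→6: 3·6 = 18; 18−1 = 17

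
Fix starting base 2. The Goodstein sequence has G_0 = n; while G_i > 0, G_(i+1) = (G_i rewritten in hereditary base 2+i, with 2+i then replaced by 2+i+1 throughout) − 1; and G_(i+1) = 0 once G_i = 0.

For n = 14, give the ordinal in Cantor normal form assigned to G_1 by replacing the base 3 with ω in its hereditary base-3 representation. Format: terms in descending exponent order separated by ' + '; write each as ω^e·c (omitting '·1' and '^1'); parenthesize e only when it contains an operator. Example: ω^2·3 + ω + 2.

ω^(ω + 1) + ω^ω + 2

14 —HB2→ 2^(2 + 1) + 2^2 + 2 —bump→ 3^(3 + 1) + 3^3 + 3 = 111 —(−1)→ 110
110 —HB3→ 3^(3 + 1) + 3^3 + 2 —bump→ 4^(4 + 1) + 4^4 + 2 = 1282 —(−1)→ 1281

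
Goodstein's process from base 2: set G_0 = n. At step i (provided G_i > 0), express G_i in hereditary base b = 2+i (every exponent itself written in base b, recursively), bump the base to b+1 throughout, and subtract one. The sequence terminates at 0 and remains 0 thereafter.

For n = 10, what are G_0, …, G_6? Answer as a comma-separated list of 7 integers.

10, 83, 1025, 15625, 279935, 4215754, 84073323

[0] 10 ≡ 2^(2 + 1) + 2 (base 2). Lift 3: 84. −1: 83.
[1] 83 ≡ 3^(3 + 1) + 2 (base 3). Lift 4: 1026. −1: 1025.
[2] 1025 ≡ 4^(4 + 1) + 1 (base 4). Lift 5: 15626. −1: 15625.
[3] 15625 ≡ 5^(5 + 1) (base 5). Lift 6: 279936. −1: 279935.
[4] 279935 ≡ 5·6^6 + 5·6^5 + 5·6^4 + 5·6^3 + 5·6^2 + 5·6 + 5 (base 6). Lift 7: 4215755. −1: 4215754.
[5] 4215754 ≡ 5·7^7 + 5·7^5 + 5·7^4 + 5·7^3 + 5·7^2 + 5·7 + 4 (base 7). Lift 8: 84073324. −1: 84073323.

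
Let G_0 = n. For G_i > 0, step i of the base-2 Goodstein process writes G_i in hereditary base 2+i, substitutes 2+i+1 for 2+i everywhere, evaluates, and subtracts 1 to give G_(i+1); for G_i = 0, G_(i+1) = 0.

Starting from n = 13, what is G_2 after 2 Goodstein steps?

1279

[0] 13 ≡ 2^(2 + 1) + 2^2 + 1 (base 2). Lift 3: 109. −1: 108.
[1] 108 ≡ 3^(3 + 1) + 3^3 (base 3). Lift 4: 1280. −1: 1279.
[2] 1279 ≡ 4^(4 + 1) + 3·4^3 + 3·4^2 + 3·4 + 3 (base 4). Lift 5: 16093. −1: 16092.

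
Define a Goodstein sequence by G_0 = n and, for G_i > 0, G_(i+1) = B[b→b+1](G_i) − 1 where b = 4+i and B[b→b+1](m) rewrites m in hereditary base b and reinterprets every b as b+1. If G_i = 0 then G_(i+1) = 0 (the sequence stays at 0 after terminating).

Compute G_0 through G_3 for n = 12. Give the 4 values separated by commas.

12, 14, 15, 16

[0] 12 ≡ 3·4 (base 4). Lift 5: 15. −1: 14.
[1] 14 ≡ 2·5 + 4 (base 5). Lift 6: 16. −1: 15.
[2] 15 ≡ 2·6 + 3 (base 6). Lift 7: 17. −1: 16.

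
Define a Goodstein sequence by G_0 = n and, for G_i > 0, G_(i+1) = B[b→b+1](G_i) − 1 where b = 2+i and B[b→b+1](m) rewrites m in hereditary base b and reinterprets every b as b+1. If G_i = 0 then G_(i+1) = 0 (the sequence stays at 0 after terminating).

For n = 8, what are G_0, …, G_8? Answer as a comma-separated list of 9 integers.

(0) 8|_2 = 2^(2 + 1) ↦ 3^(3 + 1)|_3 = 81 ⇒ 80
(1) 80|_3 = 2·3^3 + 2·3^2 + 2·3 + 2 ↦ 2·4^4 + 2·4^2 + 2·4 + 2|_4 = 554 ⇒ 553
(2) 553|_4 = 2·4^4 + 2·4^2 + 2·4 + 1 ↦ 2·5^5 + 2·5^2 + 2·5 + 1|_5 = 6311 ⇒ 6310
(3) 6310|_5 = 2·5^5 + 2·5^2 + 2·5 ↦ 2·6^6 + 2·6^2 + 2·6|_6 = 93396 ⇒ 93395
(4) 93395|_6 = 2·6^6 + 2·6^2 + 6 + 5 ↦ 2·7^7 + 2·7^2 + 7 + 5|_7 = 1647196 ⇒ 1647195
(5) 1647195|_7 = 2·7^7 + 2·7^2 + 7 + 4 ↦ 2·8^8 + 2·8^2 + 8 + 4|_8 = 33554572 ⇒ 33554571
(6) 33554571|_8 = 2·8^8 + 2·8^2 + 8 + 3 ↦ 2·9^9 + 2·9^2 + 9 + 3|_9 = 774841152 ⇒ 774841151
(7) 774841151|_9 = 2·9^9 + 2·9^2 + 9 + 2 ↦ 2·10^10 + 2·10^2 + 10 + 2|_10 = 20000000212 ⇒ 20000000211

8, 80, 553, 6310, 93395, 1647195, 33554571, 774841151, 20000000211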